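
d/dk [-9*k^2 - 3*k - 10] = -18*k - 3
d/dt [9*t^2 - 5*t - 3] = 18*t - 5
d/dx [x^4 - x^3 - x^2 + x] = 4*x^3 - 3*x^2 - 2*x + 1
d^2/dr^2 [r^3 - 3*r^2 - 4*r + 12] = 6*r - 6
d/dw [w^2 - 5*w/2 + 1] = 2*w - 5/2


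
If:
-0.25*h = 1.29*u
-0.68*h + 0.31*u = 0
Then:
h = 0.00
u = 0.00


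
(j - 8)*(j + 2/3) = j^2 - 22*j/3 - 16/3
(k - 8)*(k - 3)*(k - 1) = k^3 - 12*k^2 + 35*k - 24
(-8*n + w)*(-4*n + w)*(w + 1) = 32*n^2*w + 32*n^2 - 12*n*w^2 - 12*n*w + w^3 + w^2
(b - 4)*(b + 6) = b^2 + 2*b - 24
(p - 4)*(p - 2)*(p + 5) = p^3 - p^2 - 22*p + 40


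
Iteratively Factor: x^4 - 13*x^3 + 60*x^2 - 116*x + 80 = (x - 5)*(x^3 - 8*x^2 + 20*x - 16) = (x - 5)*(x - 2)*(x^2 - 6*x + 8) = (x - 5)*(x - 4)*(x - 2)*(x - 2)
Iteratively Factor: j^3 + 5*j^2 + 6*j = (j)*(j^2 + 5*j + 6) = j*(j + 2)*(j + 3)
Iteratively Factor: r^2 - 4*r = (r - 4)*(r)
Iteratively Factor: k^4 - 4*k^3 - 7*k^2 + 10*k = (k - 5)*(k^3 + k^2 - 2*k) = (k - 5)*(k + 2)*(k^2 - k) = (k - 5)*(k - 1)*(k + 2)*(k)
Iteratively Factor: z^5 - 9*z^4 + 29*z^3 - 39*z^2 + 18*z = (z - 1)*(z^4 - 8*z^3 + 21*z^2 - 18*z) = (z - 3)*(z - 1)*(z^3 - 5*z^2 + 6*z) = (z - 3)*(z - 2)*(z - 1)*(z^2 - 3*z) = z*(z - 3)*(z - 2)*(z - 1)*(z - 3)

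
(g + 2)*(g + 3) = g^2 + 5*g + 6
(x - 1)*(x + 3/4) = x^2 - x/4 - 3/4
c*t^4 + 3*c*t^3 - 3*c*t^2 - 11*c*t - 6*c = (t - 2)*(t + 1)*(t + 3)*(c*t + c)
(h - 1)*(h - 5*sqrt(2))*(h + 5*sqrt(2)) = h^3 - h^2 - 50*h + 50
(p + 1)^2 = p^2 + 2*p + 1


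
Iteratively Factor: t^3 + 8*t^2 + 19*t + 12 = (t + 1)*(t^2 + 7*t + 12) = (t + 1)*(t + 3)*(t + 4)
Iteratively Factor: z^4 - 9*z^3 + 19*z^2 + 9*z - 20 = (z + 1)*(z^3 - 10*z^2 + 29*z - 20) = (z - 1)*(z + 1)*(z^2 - 9*z + 20) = (z - 4)*(z - 1)*(z + 1)*(z - 5)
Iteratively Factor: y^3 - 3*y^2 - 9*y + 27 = (y - 3)*(y^2 - 9) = (y - 3)*(y + 3)*(y - 3)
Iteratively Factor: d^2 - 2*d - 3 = (d - 3)*(d + 1)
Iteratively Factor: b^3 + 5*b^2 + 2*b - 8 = (b + 4)*(b^2 + b - 2) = (b - 1)*(b + 4)*(b + 2)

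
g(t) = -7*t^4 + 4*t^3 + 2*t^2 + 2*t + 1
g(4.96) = -3688.45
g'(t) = -28*t^3 + 12*t^2 + 4*t + 2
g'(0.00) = 2.00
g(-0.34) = 0.30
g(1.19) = -1.08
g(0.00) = 1.00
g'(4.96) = -3099.61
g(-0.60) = -1.25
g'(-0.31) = 2.75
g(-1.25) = -23.28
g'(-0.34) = 3.13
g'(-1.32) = 82.03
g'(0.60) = 2.67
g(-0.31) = 0.39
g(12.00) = -137927.00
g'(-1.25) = 70.44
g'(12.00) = -46606.00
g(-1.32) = -28.61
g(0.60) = 2.88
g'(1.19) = -23.43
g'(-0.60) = 9.97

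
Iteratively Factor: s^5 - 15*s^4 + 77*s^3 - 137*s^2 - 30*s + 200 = (s - 5)*(s^4 - 10*s^3 + 27*s^2 - 2*s - 40) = (s - 5)^2*(s^3 - 5*s^2 + 2*s + 8) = (s - 5)^2*(s - 4)*(s^2 - s - 2) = (s - 5)^2*(s - 4)*(s - 2)*(s + 1)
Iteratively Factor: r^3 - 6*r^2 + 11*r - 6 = (r - 3)*(r^2 - 3*r + 2) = (r - 3)*(r - 2)*(r - 1)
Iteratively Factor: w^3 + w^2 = (w + 1)*(w^2) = w*(w + 1)*(w)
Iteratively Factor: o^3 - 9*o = (o)*(o^2 - 9) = o*(o - 3)*(o + 3)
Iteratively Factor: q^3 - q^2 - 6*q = (q + 2)*(q^2 - 3*q) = q*(q + 2)*(q - 3)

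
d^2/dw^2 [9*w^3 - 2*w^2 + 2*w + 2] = 54*w - 4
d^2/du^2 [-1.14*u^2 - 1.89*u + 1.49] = -2.28000000000000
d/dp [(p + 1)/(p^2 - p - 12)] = (p^2 - p - (p + 1)*(2*p - 1) - 12)/(-p^2 + p + 12)^2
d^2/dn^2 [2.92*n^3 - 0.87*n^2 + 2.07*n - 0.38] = 17.52*n - 1.74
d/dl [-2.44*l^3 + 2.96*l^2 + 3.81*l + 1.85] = -7.32*l^2 + 5.92*l + 3.81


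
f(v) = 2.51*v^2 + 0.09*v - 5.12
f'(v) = 5.02*v + 0.09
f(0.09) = -5.09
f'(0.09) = 0.54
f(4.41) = 44.09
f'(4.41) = 22.23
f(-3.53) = 25.84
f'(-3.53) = -17.63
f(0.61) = -4.13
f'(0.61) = 3.15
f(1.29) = -0.83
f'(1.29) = 6.57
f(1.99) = 5.00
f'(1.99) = 10.08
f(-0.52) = -4.49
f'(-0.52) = -2.52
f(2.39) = 9.43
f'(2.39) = 12.09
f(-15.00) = 558.28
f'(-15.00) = -75.21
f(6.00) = 85.78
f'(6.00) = 30.21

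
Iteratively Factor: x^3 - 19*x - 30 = (x + 2)*(x^2 - 2*x - 15) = (x + 2)*(x + 3)*(x - 5)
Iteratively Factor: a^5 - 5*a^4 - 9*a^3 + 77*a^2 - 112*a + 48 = (a - 1)*(a^4 - 4*a^3 - 13*a^2 + 64*a - 48) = (a - 3)*(a - 1)*(a^3 - a^2 - 16*a + 16) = (a - 3)*(a - 1)*(a + 4)*(a^2 - 5*a + 4) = (a - 4)*(a - 3)*(a - 1)*(a + 4)*(a - 1)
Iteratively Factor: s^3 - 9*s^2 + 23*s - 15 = (s - 3)*(s^2 - 6*s + 5) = (s - 3)*(s - 1)*(s - 5)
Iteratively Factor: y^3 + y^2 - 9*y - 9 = (y + 3)*(y^2 - 2*y - 3) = (y - 3)*(y + 3)*(y + 1)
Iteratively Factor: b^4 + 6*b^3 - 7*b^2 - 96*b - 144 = (b + 4)*(b^3 + 2*b^2 - 15*b - 36) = (b + 3)*(b + 4)*(b^2 - b - 12) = (b - 4)*(b + 3)*(b + 4)*(b + 3)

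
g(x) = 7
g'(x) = 0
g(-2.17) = 7.00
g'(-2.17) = 0.00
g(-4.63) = 7.00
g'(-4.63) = 0.00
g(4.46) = 7.00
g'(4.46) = 0.00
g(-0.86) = 7.00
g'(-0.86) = 0.00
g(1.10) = 7.00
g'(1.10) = 0.00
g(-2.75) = 7.00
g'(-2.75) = 0.00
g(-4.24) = 7.00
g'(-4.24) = 0.00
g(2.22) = 7.00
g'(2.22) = 0.00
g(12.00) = 7.00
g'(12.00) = 0.00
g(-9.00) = 7.00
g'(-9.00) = 0.00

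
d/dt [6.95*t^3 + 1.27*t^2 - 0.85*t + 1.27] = 20.85*t^2 + 2.54*t - 0.85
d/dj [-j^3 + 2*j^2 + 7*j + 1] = -3*j^2 + 4*j + 7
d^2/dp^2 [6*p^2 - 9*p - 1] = 12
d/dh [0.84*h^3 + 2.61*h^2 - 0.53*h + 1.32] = 2.52*h^2 + 5.22*h - 0.53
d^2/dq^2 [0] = 0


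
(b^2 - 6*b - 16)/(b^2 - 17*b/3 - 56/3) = 3*(b + 2)/(3*b + 7)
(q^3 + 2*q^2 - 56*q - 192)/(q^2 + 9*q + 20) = (q^2 - 2*q - 48)/(q + 5)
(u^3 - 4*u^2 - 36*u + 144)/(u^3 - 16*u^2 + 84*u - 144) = (u + 6)/(u - 6)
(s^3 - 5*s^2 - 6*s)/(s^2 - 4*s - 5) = s*(s - 6)/(s - 5)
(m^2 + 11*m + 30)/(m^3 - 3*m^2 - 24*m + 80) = (m + 6)/(m^2 - 8*m + 16)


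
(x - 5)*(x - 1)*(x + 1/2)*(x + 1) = x^4 - 9*x^3/2 - 7*x^2/2 + 9*x/2 + 5/2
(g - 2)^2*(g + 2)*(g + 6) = g^4 + 4*g^3 - 16*g^2 - 16*g + 48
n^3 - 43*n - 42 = (n - 7)*(n + 1)*(n + 6)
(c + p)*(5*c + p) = 5*c^2 + 6*c*p + p^2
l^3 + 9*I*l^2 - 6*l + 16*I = (l - I)*(l + 2*I)*(l + 8*I)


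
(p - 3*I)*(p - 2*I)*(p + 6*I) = p^3 + I*p^2 + 24*p - 36*I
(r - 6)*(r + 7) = r^2 + r - 42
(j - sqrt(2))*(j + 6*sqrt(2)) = j^2 + 5*sqrt(2)*j - 12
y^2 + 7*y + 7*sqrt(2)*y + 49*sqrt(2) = (y + 7)*(y + 7*sqrt(2))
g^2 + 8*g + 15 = (g + 3)*(g + 5)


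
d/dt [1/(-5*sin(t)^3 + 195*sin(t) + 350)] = 3*(sin(t)^2 - 13)*cos(t)/(5*(-sin(t)^3 + 39*sin(t) + 70)^2)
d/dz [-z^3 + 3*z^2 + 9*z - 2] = -3*z^2 + 6*z + 9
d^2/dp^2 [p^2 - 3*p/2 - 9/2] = 2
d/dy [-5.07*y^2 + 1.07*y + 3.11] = 1.07 - 10.14*y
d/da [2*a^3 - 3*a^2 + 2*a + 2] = 6*a^2 - 6*a + 2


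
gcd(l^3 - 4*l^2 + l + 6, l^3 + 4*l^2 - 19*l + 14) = l - 2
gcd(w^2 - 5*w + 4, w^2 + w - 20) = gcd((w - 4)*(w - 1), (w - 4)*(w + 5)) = w - 4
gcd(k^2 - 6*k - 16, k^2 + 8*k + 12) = k + 2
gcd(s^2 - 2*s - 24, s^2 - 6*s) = s - 6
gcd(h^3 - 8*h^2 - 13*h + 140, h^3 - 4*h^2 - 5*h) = h - 5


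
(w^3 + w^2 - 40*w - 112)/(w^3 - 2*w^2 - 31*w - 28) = (w + 4)/(w + 1)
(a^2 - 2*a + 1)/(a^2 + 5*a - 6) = (a - 1)/(a + 6)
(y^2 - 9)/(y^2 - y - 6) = (y + 3)/(y + 2)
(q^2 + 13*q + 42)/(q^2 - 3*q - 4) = (q^2 + 13*q + 42)/(q^2 - 3*q - 4)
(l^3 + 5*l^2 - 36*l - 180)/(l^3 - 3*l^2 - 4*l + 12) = (l^3 + 5*l^2 - 36*l - 180)/(l^3 - 3*l^2 - 4*l + 12)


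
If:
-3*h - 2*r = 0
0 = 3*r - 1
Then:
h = -2/9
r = 1/3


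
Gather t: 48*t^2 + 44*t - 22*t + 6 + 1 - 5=48*t^2 + 22*t + 2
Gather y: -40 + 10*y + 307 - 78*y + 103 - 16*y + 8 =378 - 84*y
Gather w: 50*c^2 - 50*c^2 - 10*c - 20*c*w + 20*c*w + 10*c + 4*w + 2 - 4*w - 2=0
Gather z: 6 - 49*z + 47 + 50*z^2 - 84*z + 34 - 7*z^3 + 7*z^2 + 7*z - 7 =-7*z^3 + 57*z^2 - 126*z + 80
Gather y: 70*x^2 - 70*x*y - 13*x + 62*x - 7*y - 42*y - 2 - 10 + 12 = 70*x^2 + 49*x + y*(-70*x - 49)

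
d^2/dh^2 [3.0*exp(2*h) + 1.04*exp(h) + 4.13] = (12.0*exp(h) + 1.04)*exp(h)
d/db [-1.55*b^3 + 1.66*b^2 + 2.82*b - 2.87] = -4.65*b^2 + 3.32*b + 2.82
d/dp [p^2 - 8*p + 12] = 2*p - 8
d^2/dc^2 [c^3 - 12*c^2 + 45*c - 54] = 6*c - 24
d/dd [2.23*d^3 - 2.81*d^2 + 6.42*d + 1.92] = 6.69*d^2 - 5.62*d + 6.42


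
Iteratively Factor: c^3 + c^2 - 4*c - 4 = (c + 2)*(c^2 - c - 2) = (c + 1)*(c + 2)*(c - 2)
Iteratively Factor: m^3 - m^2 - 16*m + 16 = (m - 4)*(m^2 + 3*m - 4) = (m - 4)*(m + 4)*(m - 1)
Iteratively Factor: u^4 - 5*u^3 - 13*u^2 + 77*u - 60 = (u - 5)*(u^3 - 13*u + 12) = (u - 5)*(u + 4)*(u^2 - 4*u + 3) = (u - 5)*(u - 3)*(u + 4)*(u - 1)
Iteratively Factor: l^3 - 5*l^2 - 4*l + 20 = (l - 2)*(l^2 - 3*l - 10) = (l - 5)*(l - 2)*(l + 2)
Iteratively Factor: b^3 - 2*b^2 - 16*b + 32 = (b - 2)*(b^2 - 16) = (b - 4)*(b - 2)*(b + 4)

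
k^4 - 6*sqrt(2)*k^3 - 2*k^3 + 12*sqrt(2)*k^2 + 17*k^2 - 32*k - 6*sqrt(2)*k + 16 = (k - 1)^2*(k - 4*sqrt(2))*(k - 2*sqrt(2))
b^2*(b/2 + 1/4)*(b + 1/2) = b^4/2 + b^3/2 + b^2/8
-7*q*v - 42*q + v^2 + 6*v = (-7*q + v)*(v + 6)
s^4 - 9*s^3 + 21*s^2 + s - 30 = (s - 5)*(s - 3)*(s - 2)*(s + 1)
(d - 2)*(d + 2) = d^2 - 4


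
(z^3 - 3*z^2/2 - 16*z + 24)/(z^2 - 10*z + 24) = (z^2 + 5*z/2 - 6)/(z - 6)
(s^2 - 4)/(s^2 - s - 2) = (s + 2)/(s + 1)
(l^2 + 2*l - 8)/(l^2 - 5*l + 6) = (l + 4)/(l - 3)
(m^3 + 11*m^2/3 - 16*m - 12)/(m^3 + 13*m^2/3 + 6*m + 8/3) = (3*m^3 + 11*m^2 - 48*m - 36)/(3*m^3 + 13*m^2 + 18*m + 8)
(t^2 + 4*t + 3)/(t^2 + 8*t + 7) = (t + 3)/(t + 7)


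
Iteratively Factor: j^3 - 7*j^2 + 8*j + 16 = (j - 4)*(j^2 - 3*j - 4) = (j - 4)*(j + 1)*(j - 4)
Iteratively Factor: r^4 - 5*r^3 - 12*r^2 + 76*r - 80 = (r - 2)*(r^3 - 3*r^2 - 18*r + 40) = (r - 2)^2*(r^2 - r - 20) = (r - 2)^2*(r + 4)*(r - 5)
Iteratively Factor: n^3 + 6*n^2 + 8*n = (n)*(n^2 + 6*n + 8) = n*(n + 4)*(n + 2)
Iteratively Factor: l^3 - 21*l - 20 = (l + 4)*(l^2 - 4*l - 5) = (l + 1)*(l + 4)*(l - 5)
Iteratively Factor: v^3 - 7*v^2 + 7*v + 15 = (v - 3)*(v^2 - 4*v - 5) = (v - 5)*(v - 3)*(v + 1)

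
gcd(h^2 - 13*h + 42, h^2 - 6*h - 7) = h - 7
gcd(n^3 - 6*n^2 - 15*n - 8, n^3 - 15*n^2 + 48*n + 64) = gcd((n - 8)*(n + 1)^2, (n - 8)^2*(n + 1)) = n^2 - 7*n - 8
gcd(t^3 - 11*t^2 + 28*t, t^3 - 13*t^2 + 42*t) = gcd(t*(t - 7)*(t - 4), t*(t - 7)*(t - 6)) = t^2 - 7*t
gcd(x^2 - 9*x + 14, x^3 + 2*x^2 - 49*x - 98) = x - 7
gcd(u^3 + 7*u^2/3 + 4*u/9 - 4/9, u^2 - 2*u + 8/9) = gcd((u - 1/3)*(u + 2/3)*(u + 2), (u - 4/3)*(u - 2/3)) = 1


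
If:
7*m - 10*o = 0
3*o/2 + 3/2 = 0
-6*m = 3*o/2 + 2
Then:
No Solution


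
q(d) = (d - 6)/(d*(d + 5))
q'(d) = -(d - 6)/(d*(d + 5)^2) + 1/(d*(d + 5)) - (d - 6)/(d^2*(d + 5))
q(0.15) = -7.57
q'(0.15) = 53.25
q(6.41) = 0.01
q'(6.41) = 0.01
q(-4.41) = 4.00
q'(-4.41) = -6.26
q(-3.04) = 1.52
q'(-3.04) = -0.44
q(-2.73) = 1.41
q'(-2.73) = -0.27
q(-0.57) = 2.60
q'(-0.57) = 3.58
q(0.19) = -5.89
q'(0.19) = 33.16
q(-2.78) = 1.42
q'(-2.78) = -0.29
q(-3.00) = 1.50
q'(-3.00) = -0.42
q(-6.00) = -2.00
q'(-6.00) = -2.17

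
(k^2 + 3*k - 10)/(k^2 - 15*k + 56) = (k^2 + 3*k - 10)/(k^2 - 15*k + 56)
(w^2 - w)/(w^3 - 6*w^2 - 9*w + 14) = w/(w^2 - 5*w - 14)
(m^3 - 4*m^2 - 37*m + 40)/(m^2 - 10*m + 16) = (m^2 + 4*m - 5)/(m - 2)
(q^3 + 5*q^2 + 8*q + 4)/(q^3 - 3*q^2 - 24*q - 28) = (q + 1)/(q - 7)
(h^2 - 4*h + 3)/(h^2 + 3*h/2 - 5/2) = 2*(h - 3)/(2*h + 5)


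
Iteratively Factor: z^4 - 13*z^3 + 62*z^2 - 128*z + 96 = (z - 4)*(z^3 - 9*z^2 + 26*z - 24) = (z - 4)^2*(z^2 - 5*z + 6) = (z - 4)^2*(z - 2)*(z - 3)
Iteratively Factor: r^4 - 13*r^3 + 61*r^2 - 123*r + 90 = (r - 3)*(r^3 - 10*r^2 + 31*r - 30) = (r - 5)*(r - 3)*(r^2 - 5*r + 6) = (r - 5)*(r - 3)*(r - 2)*(r - 3)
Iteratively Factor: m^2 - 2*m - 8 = (m + 2)*(m - 4)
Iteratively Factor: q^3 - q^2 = (q - 1)*(q^2) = q*(q - 1)*(q)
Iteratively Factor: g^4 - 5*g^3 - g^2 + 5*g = (g - 1)*(g^3 - 4*g^2 - 5*g) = (g - 1)*(g + 1)*(g^2 - 5*g) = (g - 5)*(g - 1)*(g + 1)*(g)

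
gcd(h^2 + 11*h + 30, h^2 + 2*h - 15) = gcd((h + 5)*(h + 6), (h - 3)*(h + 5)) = h + 5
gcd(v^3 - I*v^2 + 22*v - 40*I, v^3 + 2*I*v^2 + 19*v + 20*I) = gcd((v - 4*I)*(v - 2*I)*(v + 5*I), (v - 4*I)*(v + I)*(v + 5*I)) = v^2 + I*v + 20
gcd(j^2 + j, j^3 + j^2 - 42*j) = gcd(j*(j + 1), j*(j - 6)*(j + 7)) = j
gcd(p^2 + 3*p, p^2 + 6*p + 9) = p + 3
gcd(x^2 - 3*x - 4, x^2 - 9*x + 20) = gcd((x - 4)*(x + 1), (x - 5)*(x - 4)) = x - 4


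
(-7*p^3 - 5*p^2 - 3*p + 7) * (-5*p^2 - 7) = 35*p^5 + 25*p^4 + 64*p^3 + 21*p - 49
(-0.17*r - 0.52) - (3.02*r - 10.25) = 9.73 - 3.19*r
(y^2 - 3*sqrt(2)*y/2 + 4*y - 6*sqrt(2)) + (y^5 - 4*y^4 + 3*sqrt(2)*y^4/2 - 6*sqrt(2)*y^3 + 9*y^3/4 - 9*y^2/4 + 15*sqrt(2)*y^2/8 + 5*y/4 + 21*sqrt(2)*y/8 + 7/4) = y^5 - 4*y^4 + 3*sqrt(2)*y^4/2 - 6*sqrt(2)*y^3 + 9*y^3/4 - 5*y^2/4 + 15*sqrt(2)*y^2/8 + 9*sqrt(2)*y/8 + 21*y/4 - 6*sqrt(2) + 7/4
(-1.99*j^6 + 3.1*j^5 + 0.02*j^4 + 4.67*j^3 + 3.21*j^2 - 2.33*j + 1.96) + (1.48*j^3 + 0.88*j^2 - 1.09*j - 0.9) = -1.99*j^6 + 3.1*j^5 + 0.02*j^4 + 6.15*j^3 + 4.09*j^2 - 3.42*j + 1.06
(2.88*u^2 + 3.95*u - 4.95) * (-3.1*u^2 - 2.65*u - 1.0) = -8.928*u^4 - 19.877*u^3 + 1.9975*u^2 + 9.1675*u + 4.95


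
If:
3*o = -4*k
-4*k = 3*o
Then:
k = -3*o/4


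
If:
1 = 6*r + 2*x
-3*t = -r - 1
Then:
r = 1/6 - x/3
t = 7/18 - x/9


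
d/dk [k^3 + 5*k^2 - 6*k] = 3*k^2 + 10*k - 6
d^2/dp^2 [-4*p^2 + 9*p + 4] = -8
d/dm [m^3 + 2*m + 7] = 3*m^2 + 2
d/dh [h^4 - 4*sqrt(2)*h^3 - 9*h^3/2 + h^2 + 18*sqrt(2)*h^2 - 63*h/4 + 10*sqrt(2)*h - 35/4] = 4*h^3 - 12*sqrt(2)*h^2 - 27*h^2/2 + 2*h + 36*sqrt(2)*h - 63/4 + 10*sqrt(2)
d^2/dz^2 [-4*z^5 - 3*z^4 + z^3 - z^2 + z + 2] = -80*z^3 - 36*z^2 + 6*z - 2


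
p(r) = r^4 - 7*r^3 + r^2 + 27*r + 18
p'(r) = 4*r^3 - 21*r^2 + 2*r + 27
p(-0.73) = 1.83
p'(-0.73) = 12.79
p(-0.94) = 0.10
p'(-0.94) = 3.24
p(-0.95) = 0.07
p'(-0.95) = 2.72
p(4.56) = -69.44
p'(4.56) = -21.27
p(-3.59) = 423.94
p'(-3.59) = -435.90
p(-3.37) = 335.26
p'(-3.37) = -371.33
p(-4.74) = 1162.76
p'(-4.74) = -880.29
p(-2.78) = 160.79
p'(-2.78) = -226.80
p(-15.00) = 74088.00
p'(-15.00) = -18228.00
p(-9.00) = 11520.00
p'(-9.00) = -4608.00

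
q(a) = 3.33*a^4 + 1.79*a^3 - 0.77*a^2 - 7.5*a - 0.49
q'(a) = 13.32*a^3 + 5.37*a^2 - 1.54*a - 7.5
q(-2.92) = 212.37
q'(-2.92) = -288.85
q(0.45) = -3.72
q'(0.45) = -5.89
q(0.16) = -1.70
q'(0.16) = -7.55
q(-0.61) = 3.85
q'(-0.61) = -7.59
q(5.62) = 3572.70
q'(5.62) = 2517.81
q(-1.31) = 13.80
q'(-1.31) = -26.21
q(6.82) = 7684.49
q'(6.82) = 4457.07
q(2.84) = 229.63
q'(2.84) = 336.55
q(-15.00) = 162478.76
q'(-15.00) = -43731.15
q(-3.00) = 236.48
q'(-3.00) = -314.19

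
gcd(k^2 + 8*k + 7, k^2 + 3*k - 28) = k + 7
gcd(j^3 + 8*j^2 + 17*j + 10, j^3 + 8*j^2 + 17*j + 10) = j^3 + 8*j^2 + 17*j + 10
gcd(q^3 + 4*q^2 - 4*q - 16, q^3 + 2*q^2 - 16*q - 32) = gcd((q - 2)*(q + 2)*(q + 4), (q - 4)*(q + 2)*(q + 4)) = q^2 + 6*q + 8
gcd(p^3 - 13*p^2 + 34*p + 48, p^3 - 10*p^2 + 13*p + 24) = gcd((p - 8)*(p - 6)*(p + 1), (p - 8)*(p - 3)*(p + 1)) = p^2 - 7*p - 8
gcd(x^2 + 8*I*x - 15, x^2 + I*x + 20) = x + 5*I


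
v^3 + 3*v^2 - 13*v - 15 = (v - 3)*(v + 1)*(v + 5)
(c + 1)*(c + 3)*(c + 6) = c^3 + 10*c^2 + 27*c + 18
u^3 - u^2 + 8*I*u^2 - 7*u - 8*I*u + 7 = (u - 1)*(u + I)*(u + 7*I)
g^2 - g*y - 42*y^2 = (g - 7*y)*(g + 6*y)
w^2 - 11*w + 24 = (w - 8)*(w - 3)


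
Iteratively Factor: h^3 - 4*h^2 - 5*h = (h - 5)*(h^2 + h) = (h - 5)*(h + 1)*(h)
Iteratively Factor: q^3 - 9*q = (q)*(q^2 - 9) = q*(q + 3)*(q - 3)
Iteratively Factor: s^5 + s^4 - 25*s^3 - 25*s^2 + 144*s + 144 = (s + 1)*(s^4 - 25*s^2 + 144) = (s - 3)*(s + 1)*(s^3 + 3*s^2 - 16*s - 48) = (s - 4)*(s - 3)*(s + 1)*(s^2 + 7*s + 12) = (s - 4)*(s - 3)*(s + 1)*(s + 4)*(s + 3)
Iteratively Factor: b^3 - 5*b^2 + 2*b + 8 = (b + 1)*(b^2 - 6*b + 8) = (b - 4)*(b + 1)*(b - 2)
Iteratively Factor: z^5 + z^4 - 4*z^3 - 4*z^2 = (z + 2)*(z^4 - z^3 - 2*z^2) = (z + 1)*(z + 2)*(z^3 - 2*z^2) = z*(z + 1)*(z + 2)*(z^2 - 2*z) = z^2*(z + 1)*(z + 2)*(z - 2)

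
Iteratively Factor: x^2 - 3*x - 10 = (x - 5)*(x + 2)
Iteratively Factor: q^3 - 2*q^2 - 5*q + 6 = (q + 2)*(q^2 - 4*q + 3) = (q - 1)*(q + 2)*(q - 3)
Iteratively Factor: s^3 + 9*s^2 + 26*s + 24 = (s + 3)*(s^2 + 6*s + 8) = (s + 3)*(s + 4)*(s + 2)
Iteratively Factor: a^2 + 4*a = (a)*(a + 4)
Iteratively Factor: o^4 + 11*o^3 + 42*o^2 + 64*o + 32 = (o + 4)*(o^3 + 7*o^2 + 14*o + 8) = (o + 4)^2*(o^2 + 3*o + 2) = (o + 1)*(o + 4)^2*(o + 2)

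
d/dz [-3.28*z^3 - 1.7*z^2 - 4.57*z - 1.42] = -9.84*z^2 - 3.4*z - 4.57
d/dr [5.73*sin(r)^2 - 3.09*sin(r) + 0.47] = (11.46*sin(r) - 3.09)*cos(r)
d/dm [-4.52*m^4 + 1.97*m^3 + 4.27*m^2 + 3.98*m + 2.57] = -18.08*m^3 + 5.91*m^2 + 8.54*m + 3.98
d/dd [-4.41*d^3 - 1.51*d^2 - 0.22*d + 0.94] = -13.23*d^2 - 3.02*d - 0.22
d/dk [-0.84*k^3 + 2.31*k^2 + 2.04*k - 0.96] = -2.52*k^2 + 4.62*k + 2.04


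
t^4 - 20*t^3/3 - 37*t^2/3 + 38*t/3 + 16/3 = (t - 8)*(t - 1)*(t + 1/3)*(t + 2)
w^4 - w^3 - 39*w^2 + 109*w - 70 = (w - 5)*(w - 2)*(w - 1)*(w + 7)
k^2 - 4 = (k - 2)*(k + 2)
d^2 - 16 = (d - 4)*(d + 4)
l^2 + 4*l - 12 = (l - 2)*(l + 6)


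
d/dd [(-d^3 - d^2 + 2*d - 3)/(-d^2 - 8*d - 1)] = (d^4 + 16*d^3 + 13*d^2 - 4*d - 26)/(d^4 + 16*d^3 + 66*d^2 + 16*d + 1)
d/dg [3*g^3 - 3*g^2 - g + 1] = 9*g^2 - 6*g - 1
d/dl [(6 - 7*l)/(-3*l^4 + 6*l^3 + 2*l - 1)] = (21*l^4 - 42*l^3 - 14*l + 2*(7*l - 6)*(-6*l^3 + 9*l^2 + 1) + 7)/(3*l^4 - 6*l^3 - 2*l + 1)^2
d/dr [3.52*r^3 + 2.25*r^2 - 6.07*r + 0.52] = 10.56*r^2 + 4.5*r - 6.07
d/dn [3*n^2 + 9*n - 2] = 6*n + 9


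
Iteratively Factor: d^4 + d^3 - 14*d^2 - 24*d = (d + 3)*(d^3 - 2*d^2 - 8*d) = (d - 4)*(d + 3)*(d^2 + 2*d) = (d - 4)*(d + 2)*(d + 3)*(d)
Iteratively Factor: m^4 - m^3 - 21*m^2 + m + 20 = (m + 1)*(m^3 - 2*m^2 - 19*m + 20) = (m - 5)*(m + 1)*(m^2 + 3*m - 4) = (m - 5)*(m - 1)*(m + 1)*(m + 4)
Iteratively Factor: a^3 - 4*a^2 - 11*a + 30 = (a - 2)*(a^2 - 2*a - 15) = (a - 5)*(a - 2)*(a + 3)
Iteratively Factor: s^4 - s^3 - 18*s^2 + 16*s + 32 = (s - 4)*(s^3 + 3*s^2 - 6*s - 8) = (s - 4)*(s + 4)*(s^2 - s - 2) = (s - 4)*(s - 2)*(s + 4)*(s + 1)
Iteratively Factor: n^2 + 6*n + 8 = (n + 2)*(n + 4)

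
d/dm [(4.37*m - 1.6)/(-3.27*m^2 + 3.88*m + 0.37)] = (14.2899*m^2 - 10.464*m + 7.8249)/(10.6929*m^4 - 25.3752*m^3 + 12.6346*m^2 + 2.8712*m + 0.1369)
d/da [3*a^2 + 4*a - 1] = 6*a + 4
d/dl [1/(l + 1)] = -1/(l + 1)^2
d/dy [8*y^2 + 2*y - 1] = 16*y + 2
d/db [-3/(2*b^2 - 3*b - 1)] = 3*(4*b - 3)/(-2*b^2 + 3*b + 1)^2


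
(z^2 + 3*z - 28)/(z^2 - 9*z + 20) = (z + 7)/(z - 5)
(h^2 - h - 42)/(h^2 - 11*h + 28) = (h + 6)/(h - 4)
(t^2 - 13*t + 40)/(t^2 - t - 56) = (t - 5)/(t + 7)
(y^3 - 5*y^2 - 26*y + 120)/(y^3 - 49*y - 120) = (y^2 - 10*y + 24)/(y^2 - 5*y - 24)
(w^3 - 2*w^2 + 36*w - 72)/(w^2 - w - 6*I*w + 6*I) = (w^2 + w*(-2 + 6*I) - 12*I)/(w - 1)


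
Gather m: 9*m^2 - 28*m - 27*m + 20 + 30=9*m^2 - 55*m + 50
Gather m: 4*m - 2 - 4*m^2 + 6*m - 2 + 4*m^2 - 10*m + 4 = 0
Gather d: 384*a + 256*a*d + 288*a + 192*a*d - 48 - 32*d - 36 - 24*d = 672*a + d*(448*a - 56) - 84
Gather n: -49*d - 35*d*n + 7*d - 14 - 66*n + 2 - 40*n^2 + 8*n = -42*d - 40*n^2 + n*(-35*d - 58) - 12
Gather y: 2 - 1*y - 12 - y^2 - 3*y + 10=-y^2 - 4*y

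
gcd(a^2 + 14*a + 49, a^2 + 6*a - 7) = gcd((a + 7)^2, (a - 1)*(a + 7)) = a + 7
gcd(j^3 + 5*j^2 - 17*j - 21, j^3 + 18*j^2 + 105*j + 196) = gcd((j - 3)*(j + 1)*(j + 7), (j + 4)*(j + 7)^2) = j + 7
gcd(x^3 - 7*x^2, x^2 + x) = x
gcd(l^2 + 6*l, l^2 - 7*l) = l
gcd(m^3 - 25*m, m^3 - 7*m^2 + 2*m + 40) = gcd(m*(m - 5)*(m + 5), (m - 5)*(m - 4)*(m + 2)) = m - 5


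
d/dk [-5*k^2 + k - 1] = 1 - 10*k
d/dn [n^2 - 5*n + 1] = 2*n - 5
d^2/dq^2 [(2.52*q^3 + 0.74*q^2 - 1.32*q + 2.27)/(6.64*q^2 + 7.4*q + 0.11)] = (3.41060513164848e-13*q^5 + 83.1913599999997*q^3 + 609.565056*q^2 + 675.20004*q + 247.461252)/(292.754944*q^6 + 978.78912*q^5 + 1105.368768*q^4 + 437.65376*q^3 + 18.311832*q^2 + 0.26862*q + 0.001331)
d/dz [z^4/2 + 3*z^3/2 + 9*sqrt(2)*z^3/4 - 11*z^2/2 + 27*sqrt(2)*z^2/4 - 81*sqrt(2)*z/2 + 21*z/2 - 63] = 2*z^3 + 9*z^2/2 + 27*sqrt(2)*z^2/4 - 11*z + 27*sqrt(2)*z/2 - 81*sqrt(2)/2 + 21/2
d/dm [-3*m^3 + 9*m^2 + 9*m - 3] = -9*m^2 + 18*m + 9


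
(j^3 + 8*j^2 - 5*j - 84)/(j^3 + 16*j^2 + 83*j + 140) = (j - 3)/(j + 5)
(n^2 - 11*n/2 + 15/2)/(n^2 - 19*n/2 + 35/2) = (n - 3)/(n - 7)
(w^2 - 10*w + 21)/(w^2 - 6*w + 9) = (w - 7)/(w - 3)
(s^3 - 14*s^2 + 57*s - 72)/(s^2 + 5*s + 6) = (s^3 - 14*s^2 + 57*s - 72)/(s^2 + 5*s + 6)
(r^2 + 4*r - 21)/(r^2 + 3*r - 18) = (r + 7)/(r + 6)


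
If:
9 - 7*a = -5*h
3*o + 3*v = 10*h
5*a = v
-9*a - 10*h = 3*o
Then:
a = 18/11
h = 27/55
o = -72/11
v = 90/11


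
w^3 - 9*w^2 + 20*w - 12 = (w - 6)*(w - 2)*(w - 1)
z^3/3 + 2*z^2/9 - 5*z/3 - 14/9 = (z/3 + 1/3)*(z - 7/3)*(z + 2)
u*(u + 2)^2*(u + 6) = u^4 + 10*u^3 + 28*u^2 + 24*u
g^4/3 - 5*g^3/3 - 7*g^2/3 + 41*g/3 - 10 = (g/3 + 1)*(g - 5)*(g - 2)*(g - 1)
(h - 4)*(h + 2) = h^2 - 2*h - 8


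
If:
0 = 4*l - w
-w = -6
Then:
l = 3/2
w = 6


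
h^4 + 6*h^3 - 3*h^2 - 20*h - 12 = (h - 2)*(h + 1)^2*(h + 6)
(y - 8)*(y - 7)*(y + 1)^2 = y^4 - 13*y^3 + 27*y^2 + 97*y + 56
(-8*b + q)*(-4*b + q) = 32*b^2 - 12*b*q + q^2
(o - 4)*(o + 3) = o^2 - o - 12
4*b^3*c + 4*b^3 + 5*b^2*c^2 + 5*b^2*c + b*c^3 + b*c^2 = (b + c)*(4*b + c)*(b*c + b)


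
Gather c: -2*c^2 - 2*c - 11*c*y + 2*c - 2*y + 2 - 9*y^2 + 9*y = -2*c^2 - 11*c*y - 9*y^2 + 7*y + 2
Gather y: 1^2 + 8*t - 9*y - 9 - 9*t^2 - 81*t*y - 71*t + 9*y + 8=-9*t^2 - 81*t*y - 63*t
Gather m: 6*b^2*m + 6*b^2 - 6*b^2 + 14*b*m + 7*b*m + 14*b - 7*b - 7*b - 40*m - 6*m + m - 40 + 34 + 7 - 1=m*(6*b^2 + 21*b - 45)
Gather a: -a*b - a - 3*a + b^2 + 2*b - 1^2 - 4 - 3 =a*(-b - 4) + b^2 + 2*b - 8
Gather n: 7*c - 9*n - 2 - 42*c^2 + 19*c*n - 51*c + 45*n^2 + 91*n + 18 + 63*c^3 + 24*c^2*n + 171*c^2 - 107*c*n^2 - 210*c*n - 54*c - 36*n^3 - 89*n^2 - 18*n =63*c^3 + 129*c^2 - 98*c - 36*n^3 + n^2*(-107*c - 44) + n*(24*c^2 - 191*c + 64) + 16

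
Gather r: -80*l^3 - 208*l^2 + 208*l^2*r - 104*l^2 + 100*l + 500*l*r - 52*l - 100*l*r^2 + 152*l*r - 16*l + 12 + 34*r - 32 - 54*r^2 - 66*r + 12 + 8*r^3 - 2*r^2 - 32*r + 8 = -80*l^3 - 312*l^2 + 32*l + 8*r^3 + r^2*(-100*l - 56) + r*(208*l^2 + 652*l - 64)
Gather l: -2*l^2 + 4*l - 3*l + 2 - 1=-2*l^2 + l + 1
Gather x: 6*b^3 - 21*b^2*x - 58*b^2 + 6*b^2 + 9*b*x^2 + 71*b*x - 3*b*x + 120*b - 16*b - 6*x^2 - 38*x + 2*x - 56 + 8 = 6*b^3 - 52*b^2 + 104*b + x^2*(9*b - 6) + x*(-21*b^2 + 68*b - 36) - 48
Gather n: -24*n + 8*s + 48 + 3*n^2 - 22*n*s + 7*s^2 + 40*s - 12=3*n^2 + n*(-22*s - 24) + 7*s^2 + 48*s + 36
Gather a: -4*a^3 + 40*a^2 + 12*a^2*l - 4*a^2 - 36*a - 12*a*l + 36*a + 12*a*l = -4*a^3 + a^2*(12*l + 36)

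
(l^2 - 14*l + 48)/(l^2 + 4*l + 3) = (l^2 - 14*l + 48)/(l^2 + 4*l + 3)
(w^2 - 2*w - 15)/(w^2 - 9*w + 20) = (w + 3)/(w - 4)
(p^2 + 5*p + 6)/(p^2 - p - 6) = (p + 3)/(p - 3)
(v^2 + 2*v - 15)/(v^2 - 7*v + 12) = (v + 5)/(v - 4)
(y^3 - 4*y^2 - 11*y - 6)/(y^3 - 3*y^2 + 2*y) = (y^3 - 4*y^2 - 11*y - 6)/(y*(y^2 - 3*y + 2))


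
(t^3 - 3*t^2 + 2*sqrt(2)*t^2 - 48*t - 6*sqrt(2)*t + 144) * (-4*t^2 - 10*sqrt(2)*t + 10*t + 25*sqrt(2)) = -4*t^5 - 18*sqrt(2)*t^4 + 22*t^4 + 122*t^3 + 99*sqrt(2)*t^3 - 836*t^2 + 345*sqrt(2)*t^2 - 2640*sqrt(2)*t + 1140*t + 3600*sqrt(2)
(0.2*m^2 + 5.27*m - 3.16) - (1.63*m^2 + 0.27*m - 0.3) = -1.43*m^2 + 5.0*m - 2.86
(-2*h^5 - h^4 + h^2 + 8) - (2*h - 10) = -2*h^5 - h^4 + h^2 - 2*h + 18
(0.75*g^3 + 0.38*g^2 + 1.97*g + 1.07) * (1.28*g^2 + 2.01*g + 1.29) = 0.96*g^5 + 1.9939*g^4 + 4.2529*g^3 + 5.8195*g^2 + 4.692*g + 1.3803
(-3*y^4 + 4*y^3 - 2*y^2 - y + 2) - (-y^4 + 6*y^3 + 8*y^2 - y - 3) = -2*y^4 - 2*y^3 - 10*y^2 + 5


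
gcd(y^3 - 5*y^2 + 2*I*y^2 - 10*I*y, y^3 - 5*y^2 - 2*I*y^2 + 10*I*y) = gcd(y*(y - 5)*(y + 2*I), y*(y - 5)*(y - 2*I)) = y^2 - 5*y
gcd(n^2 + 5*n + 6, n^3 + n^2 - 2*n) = n + 2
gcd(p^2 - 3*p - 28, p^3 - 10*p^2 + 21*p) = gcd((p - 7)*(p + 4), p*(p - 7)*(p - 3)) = p - 7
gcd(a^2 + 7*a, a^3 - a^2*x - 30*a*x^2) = a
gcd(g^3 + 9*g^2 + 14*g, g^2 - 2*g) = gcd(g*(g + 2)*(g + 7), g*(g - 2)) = g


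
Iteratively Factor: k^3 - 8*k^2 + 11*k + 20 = (k + 1)*(k^2 - 9*k + 20) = (k - 4)*(k + 1)*(k - 5)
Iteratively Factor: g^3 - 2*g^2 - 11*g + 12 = (g - 1)*(g^2 - g - 12) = (g - 1)*(g + 3)*(g - 4)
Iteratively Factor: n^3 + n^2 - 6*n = (n + 3)*(n^2 - 2*n) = (n - 2)*(n + 3)*(n)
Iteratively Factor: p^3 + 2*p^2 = (p)*(p^2 + 2*p) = p^2*(p + 2)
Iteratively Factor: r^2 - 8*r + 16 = (r - 4)*(r - 4)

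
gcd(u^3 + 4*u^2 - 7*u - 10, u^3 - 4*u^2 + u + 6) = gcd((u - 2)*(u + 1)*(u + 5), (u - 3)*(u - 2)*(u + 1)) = u^2 - u - 2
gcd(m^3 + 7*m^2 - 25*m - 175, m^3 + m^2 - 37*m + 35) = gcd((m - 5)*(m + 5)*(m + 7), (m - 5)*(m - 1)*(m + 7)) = m^2 + 2*m - 35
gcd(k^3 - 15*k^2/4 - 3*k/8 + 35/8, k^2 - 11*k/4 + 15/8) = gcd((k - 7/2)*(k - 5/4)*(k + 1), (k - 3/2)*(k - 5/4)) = k - 5/4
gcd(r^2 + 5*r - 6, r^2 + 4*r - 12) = r + 6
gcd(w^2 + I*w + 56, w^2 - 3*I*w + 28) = w - 7*I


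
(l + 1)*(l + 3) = l^2 + 4*l + 3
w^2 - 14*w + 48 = (w - 8)*(w - 6)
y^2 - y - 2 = (y - 2)*(y + 1)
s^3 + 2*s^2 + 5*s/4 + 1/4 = (s + 1/2)^2*(s + 1)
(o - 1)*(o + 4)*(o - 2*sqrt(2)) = o^3 - 2*sqrt(2)*o^2 + 3*o^2 - 6*sqrt(2)*o - 4*o + 8*sqrt(2)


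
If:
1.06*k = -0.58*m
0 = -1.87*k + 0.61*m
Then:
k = 0.00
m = 0.00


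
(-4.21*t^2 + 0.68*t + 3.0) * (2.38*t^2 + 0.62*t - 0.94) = -10.0198*t^4 - 0.9918*t^3 + 11.519*t^2 + 1.2208*t - 2.82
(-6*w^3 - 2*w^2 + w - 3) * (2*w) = -12*w^4 - 4*w^3 + 2*w^2 - 6*w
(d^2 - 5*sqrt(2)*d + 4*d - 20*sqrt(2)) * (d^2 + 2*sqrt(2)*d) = d^4 - 3*sqrt(2)*d^3 + 4*d^3 - 20*d^2 - 12*sqrt(2)*d^2 - 80*d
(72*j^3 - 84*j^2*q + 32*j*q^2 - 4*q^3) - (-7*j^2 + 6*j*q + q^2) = 72*j^3 - 84*j^2*q + 7*j^2 + 32*j*q^2 - 6*j*q - 4*q^3 - q^2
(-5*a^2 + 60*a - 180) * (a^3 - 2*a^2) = -5*a^5 + 70*a^4 - 300*a^3 + 360*a^2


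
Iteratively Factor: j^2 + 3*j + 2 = (j + 1)*(j + 2)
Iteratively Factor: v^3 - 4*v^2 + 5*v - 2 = (v - 1)*(v^2 - 3*v + 2) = (v - 2)*(v - 1)*(v - 1)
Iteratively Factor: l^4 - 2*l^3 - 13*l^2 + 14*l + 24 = (l + 1)*(l^3 - 3*l^2 - 10*l + 24) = (l + 1)*(l + 3)*(l^2 - 6*l + 8) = (l - 4)*(l + 1)*(l + 3)*(l - 2)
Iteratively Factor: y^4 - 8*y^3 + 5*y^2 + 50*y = (y - 5)*(y^3 - 3*y^2 - 10*y) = (y - 5)^2*(y^2 + 2*y) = y*(y - 5)^2*(y + 2)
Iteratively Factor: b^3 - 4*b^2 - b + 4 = (b + 1)*(b^2 - 5*b + 4) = (b - 4)*(b + 1)*(b - 1)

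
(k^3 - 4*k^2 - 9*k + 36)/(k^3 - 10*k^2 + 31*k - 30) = (k^2 - k - 12)/(k^2 - 7*k + 10)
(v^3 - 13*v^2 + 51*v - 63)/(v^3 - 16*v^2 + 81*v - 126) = (v - 3)/(v - 6)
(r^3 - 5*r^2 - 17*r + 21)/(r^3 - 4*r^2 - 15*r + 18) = (r - 7)/(r - 6)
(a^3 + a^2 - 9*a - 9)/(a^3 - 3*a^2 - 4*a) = (a^2 - 9)/(a*(a - 4))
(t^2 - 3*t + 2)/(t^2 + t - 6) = (t - 1)/(t + 3)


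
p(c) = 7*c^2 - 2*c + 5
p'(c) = 14*c - 2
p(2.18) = 33.91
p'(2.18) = 28.52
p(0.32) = 5.08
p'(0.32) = 2.48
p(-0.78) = 10.82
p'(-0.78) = -12.92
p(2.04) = 30.05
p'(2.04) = 26.56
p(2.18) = 33.91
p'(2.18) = 28.52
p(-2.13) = 41.02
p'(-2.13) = -31.82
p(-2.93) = 70.95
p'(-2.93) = -43.02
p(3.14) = 67.74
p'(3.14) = 41.96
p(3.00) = 62.00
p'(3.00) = 40.00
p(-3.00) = 74.00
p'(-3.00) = -44.00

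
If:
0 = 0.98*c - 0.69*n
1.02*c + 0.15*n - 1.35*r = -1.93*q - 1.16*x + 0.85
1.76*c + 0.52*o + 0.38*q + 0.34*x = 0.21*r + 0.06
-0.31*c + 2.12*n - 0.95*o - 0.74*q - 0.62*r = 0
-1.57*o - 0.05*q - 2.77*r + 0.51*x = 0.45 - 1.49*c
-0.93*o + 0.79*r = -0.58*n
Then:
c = 1.40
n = 1.99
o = -0.60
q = 7.71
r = -2.17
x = -16.11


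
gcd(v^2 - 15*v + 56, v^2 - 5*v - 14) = v - 7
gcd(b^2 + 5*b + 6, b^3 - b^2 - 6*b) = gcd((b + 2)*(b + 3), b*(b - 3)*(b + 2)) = b + 2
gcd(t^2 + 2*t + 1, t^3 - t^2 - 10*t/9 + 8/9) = t + 1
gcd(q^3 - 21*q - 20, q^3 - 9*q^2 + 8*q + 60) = q - 5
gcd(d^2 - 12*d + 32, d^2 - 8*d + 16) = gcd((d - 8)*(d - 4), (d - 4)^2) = d - 4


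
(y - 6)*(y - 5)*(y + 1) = y^3 - 10*y^2 + 19*y + 30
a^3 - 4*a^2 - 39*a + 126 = (a - 7)*(a - 3)*(a + 6)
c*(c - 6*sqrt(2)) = c^2 - 6*sqrt(2)*c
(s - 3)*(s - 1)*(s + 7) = s^3 + 3*s^2 - 25*s + 21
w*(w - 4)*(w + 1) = w^3 - 3*w^2 - 4*w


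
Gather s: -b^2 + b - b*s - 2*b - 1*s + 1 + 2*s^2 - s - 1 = -b^2 - b + 2*s^2 + s*(-b - 2)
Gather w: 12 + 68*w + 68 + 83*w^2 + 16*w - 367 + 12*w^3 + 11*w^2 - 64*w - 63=12*w^3 + 94*w^2 + 20*w - 350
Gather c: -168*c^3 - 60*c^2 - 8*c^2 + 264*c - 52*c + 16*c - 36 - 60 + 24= -168*c^3 - 68*c^2 + 228*c - 72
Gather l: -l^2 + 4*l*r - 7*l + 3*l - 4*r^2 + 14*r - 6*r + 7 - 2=-l^2 + l*(4*r - 4) - 4*r^2 + 8*r + 5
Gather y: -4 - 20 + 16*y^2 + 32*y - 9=16*y^2 + 32*y - 33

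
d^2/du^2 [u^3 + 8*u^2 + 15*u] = 6*u + 16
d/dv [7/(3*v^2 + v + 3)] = 7*(-6*v - 1)/(3*v^2 + v + 3)^2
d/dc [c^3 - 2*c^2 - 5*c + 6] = 3*c^2 - 4*c - 5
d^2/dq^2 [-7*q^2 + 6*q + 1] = -14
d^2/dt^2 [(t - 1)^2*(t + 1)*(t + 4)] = 12*t^2 + 18*t - 10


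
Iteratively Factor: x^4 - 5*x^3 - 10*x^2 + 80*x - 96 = (x - 4)*(x^3 - x^2 - 14*x + 24) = (x - 4)*(x + 4)*(x^2 - 5*x + 6) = (x - 4)*(x - 3)*(x + 4)*(x - 2)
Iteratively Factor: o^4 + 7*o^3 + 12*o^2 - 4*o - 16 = (o + 2)*(o^3 + 5*o^2 + 2*o - 8) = (o - 1)*(o + 2)*(o^2 + 6*o + 8) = (o - 1)*(o + 2)*(o + 4)*(o + 2)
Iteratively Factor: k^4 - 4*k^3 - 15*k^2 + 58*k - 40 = (k + 4)*(k^3 - 8*k^2 + 17*k - 10) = (k - 5)*(k + 4)*(k^2 - 3*k + 2) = (k - 5)*(k - 1)*(k + 4)*(k - 2)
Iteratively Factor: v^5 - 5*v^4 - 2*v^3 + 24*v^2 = (v - 4)*(v^4 - v^3 - 6*v^2) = (v - 4)*(v + 2)*(v^3 - 3*v^2) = v*(v - 4)*(v + 2)*(v^2 - 3*v) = v*(v - 4)*(v - 3)*(v + 2)*(v)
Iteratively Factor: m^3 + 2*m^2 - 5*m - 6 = (m + 3)*(m^2 - m - 2) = (m + 1)*(m + 3)*(m - 2)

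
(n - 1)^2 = n^2 - 2*n + 1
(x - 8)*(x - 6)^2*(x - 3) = x^4 - 23*x^3 + 192*x^2 - 684*x + 864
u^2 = u^2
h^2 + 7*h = h*(h + 7)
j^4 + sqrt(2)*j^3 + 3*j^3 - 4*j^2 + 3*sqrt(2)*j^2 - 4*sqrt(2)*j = j*(j - 1)*(j + 4)*(j + sqrt(2))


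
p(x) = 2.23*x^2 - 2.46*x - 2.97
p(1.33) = -2.30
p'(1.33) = 3.47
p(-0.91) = 1.12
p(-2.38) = 15.52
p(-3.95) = 41.54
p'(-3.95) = -20.08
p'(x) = 4.46*x - 2.46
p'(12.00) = 51.06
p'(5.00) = 19.84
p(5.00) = 40.48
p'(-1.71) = -10.09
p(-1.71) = 7.76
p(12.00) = 288.63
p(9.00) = 155.52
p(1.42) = -1.97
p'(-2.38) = -13.07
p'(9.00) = 37.68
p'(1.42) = 3.87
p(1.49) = -1.68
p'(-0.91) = -6.52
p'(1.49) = 4.19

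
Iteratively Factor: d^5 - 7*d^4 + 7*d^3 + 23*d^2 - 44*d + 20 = (d - 1)*(d^4 - 6*d^3 + d^2 + 24*d - 20) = (d - 1)*(d + 2)*(d^3 - 8*d^2 + 17*d - 10) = (d - 2)*(d - 1)*(d + 2)*(d^2 - 6*d + 5) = (d - 2)*(d - 1)^2*(d + 2)*(d - 5)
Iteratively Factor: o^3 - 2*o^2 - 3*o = (o - 3)*(o^2 + o) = o*(o - 3)*(o + 1)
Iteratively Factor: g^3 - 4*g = (g - 2)*(g^2 + 2*g) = (g - 2)*(g + 2)*(g)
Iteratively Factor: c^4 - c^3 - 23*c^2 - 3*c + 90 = (c + 3)*(c^3 - 4*c^2 - 11*c + 30) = (c - 5)*(c + 3)*(c^2 + c - 6) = (c - 5)*(c + 3)^2*(c - 2)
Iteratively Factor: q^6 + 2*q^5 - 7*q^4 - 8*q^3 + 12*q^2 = (q - 2)*(q^5 + 4*q^4 + q^3 - 6*q^2) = q*(q - 2)*(q^4 + 4*q^3 + q^2 - 6*q) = q*(q - 2)*(q + 3)*(q^3 + q^2 - 2*q) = q*(q - 2)*(q - 1)*(q + 3)*(q^2 + 2*q) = q^2*(q - 2)*(q - 1)*(q + 3)*(q + 2)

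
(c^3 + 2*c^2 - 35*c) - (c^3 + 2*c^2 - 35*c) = 0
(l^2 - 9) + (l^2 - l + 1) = 2*l^2 - l - 8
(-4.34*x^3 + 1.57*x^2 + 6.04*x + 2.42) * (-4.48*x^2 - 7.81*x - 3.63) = 19.4432*x^5 + 26.8618*x^4 - 23.5667*x^3 - 63.7131*x^2 - 40.8254*x - 8.7846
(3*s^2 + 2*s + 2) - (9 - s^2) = 4*s^2 + 2*s - 7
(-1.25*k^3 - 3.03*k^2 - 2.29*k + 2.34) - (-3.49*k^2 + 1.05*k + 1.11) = -1.25*k^3 + 0.46*k^2 - 3.34*k + 1.23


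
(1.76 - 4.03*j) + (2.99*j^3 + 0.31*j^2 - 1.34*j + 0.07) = 2.99*j^3 + 0.31*j^2 - 5.37*j + 1.83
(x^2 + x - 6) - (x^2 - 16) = x + 10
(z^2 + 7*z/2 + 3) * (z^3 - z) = z^5 + 7*z^4/2 + 2*z^3 - 7*z^2/2 - 3*z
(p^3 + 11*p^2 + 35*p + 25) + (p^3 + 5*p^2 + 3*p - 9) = 2*p^3 + 16*p^2 + 38*p + 16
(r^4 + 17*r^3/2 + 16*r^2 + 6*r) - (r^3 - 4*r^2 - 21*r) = r^4 + 15*r^3/2 + 20*r^2 + 27*r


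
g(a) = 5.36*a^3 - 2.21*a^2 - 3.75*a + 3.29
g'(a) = 16.08*a^2 - 4.42*a - 3.75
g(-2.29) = -64.08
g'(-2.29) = 90.70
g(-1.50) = -14.15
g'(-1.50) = 39.06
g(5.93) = 1021.05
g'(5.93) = 535.49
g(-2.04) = -43.76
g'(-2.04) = 72.19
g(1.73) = 17.94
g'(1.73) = 36.73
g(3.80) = 251.24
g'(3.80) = 211.65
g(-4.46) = -499.47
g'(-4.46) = 335.82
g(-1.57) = -17.01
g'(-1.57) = 42.82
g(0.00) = 3.29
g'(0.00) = -3.75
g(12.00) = 8902.13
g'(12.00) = 2258.73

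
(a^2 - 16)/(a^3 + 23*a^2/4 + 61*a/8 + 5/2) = 8*(a - 4)/(8*a^2 + 14*a + 5)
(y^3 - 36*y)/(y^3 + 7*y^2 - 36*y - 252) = y/(y + 7)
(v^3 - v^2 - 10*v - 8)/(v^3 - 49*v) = (v^3 - v^2 - 10*v - 8)/(v*(v^2 - 49))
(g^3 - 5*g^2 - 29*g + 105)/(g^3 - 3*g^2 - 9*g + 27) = (g^2 - 2*g - 35)/(g^2 - 9)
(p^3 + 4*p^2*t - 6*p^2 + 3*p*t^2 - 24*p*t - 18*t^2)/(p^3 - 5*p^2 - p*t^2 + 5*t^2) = (p^2 + 3*p*t - 6*p - 18*t)/(p^2 - p*t - 5*p + 5*t)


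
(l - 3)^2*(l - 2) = l^3 - 8*l^2 + 21*l - 18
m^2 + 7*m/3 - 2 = (m - 2/3)*(m + 3)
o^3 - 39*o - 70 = (o - 7)*(o + 2)*(o + 5)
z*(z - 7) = z^2 - 7*z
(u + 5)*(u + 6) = u^2 + 11*u + 30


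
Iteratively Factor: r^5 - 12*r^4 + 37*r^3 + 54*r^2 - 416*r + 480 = (r + 3)*(r^4 - 15*r^3 + 82*r^2 - 192*r + 160) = (r - 4)*(r + 3)*(r^3 - 11*r^2 + 38*r - 40) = (r - 5)*(r - 4)*(r + 3)*(r^2 - 6*r + 8) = (r - 5)*(r - 4)^2*(r + 3)*(r - 2)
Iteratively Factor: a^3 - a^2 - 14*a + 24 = (a + 4)*(a^2 - 5*a + 6) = (a - 2)*(a + 4)*(a - 3)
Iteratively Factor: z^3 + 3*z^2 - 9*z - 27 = (z + 3)*(z^2 - 9) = (z + 3)^2*(z - 3)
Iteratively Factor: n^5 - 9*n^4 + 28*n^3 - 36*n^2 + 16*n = (n - 4)*(n^4 - 5*n^3 + 8*n^2 - 4*n) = n*(n - 4)*(n^3 - 5*n^2 + 8*n - 4) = n*(n - 4)*(n - 1)*(n^2 - 4*n + 4) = n*(n - 4)*(n - 2)*(n - 1)*(n - 2)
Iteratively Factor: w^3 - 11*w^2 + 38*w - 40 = (w - 5)*(w^2 - 6*w + 8) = (w - 5)*(w - 2)*(w - 4)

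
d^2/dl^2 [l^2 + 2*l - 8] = 2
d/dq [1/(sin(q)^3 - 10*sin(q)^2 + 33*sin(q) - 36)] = (11 - 3*sin(q))*cos(q)/((sin(q) - 4)^2*(sin(q) - 3)^3)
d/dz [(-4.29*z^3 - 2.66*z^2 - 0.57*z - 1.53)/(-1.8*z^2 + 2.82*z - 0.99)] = (7.722*z^4 - 24.1956*z^3 + 4.2141*z^2 - 0.2412*z + 4.8789)/(3.24*z^4 - 10.152*z^3 + 11.5164*z^2 - 5.5836*z + 0.9801)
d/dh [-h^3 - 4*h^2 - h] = -3*h^2 - 8*h - 1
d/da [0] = 0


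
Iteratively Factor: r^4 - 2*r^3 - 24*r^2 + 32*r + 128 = (r + 2)*(r^3 - 4*r^2 - 16*r + 64) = (r - 4)*(r + 2)*(r^2 - 16) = (r - 4)^2*(r + 2)*(r + 4)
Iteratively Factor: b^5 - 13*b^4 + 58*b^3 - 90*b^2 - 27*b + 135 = (b - 3)*(b^4 - 10*b^3 + 28*b^2 - 6*b - 45) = (b - 5)*(b - 3)*(b^3 - 5*b^2 + 3*b + 9) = (b - 5)*(b - 3)^2*(b^2 - 2*b - 3) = (b - 5)*(b - 3)^2*(b + 1)*(b - 3)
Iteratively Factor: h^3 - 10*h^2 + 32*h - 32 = (h - 4)*(h^2 - 6*h + 8) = (h - 4)*(h - 2)*(h - 4)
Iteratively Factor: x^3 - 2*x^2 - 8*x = (x - 4)*(x^2 + 2*x) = (x - 4)*(x + 2)*(x)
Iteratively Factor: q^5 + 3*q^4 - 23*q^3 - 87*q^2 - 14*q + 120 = (q + 4)*(q^4 - q^3 - 19*q^2 - 11*q + 30) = (q - 1)*(q + 4)*(q^3 - 19*q - 30) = (q - 1)*(q + 2)*(q + 4)*(q^2 - 2*q - 15) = (q - 1)*(q + 2)*(q + 3)*(q + 4)*(q - 5)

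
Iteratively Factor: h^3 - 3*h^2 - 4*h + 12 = (h - 2)*(h^2 - h - 6) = (h - 2)*(h + 2)*(h - 3)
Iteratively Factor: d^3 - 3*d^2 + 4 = (d + 1)*(d^2 - 4*d + 4) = (d - 2)*(d + 1)*(d - 2)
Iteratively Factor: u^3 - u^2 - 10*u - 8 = (u + 1)*(u^2 - 2*u - 8) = (u + 1)*(u + 2)*(u - 4)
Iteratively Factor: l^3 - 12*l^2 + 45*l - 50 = (l - 5)*(l^2 - 7*l + 10) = (l - 5)^2*(l - 2)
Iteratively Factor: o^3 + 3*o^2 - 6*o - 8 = (o + 1)*(o^2 + 2*o - 8) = (o + 1)*(o + 4)*(o - 2)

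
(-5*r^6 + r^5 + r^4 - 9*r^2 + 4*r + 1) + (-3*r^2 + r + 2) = -5*r^6 + r^5 + r^4 - 12*r^2 + 5*r + 3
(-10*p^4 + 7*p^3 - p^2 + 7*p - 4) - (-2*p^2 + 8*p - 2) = -10*p^4 + 7*p^3 + p^2 - p - 2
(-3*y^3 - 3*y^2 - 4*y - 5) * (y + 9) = -3*y^4 - 30*y^3 - 31*y^2 - 41*y - 45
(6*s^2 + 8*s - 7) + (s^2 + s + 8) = 7*s^2 + 9*s + 1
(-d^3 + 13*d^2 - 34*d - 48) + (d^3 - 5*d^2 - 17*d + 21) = 8*d^2 - 51*d - 27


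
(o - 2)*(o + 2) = o^2 - 4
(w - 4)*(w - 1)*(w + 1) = w^3 - 4*w^2 - w + 4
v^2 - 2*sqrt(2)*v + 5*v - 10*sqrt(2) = (v + 5)*(v - 2*sqrt(2))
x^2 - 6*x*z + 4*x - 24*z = (x + 4)*(x - 6*z)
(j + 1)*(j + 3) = j^2 + 4*j + 3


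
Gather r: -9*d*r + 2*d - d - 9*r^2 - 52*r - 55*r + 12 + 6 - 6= d - 9*r^2 + r*(-9*d - 107) + 12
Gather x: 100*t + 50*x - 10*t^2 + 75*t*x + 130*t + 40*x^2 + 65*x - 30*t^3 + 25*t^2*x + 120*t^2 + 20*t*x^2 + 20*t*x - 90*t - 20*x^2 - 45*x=-30*t^3 + 110*t^2 + 140*t + x^2*(20*t + 20) + x*(25*t^2 + 95*t + 70)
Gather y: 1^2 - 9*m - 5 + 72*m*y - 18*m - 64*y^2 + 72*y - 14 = -27*m - 64*y^2 + y*(72*m + 72) - 18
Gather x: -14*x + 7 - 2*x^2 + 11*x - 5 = -2*x^2 - 3*x + 2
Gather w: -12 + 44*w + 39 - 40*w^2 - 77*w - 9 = -40*w^2 - 33*w + 18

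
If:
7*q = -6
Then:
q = -6/7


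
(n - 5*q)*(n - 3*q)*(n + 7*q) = n^3 - n^2*q - 41*n*q^2 + 105*q^3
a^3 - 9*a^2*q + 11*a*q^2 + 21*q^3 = (a - 7*q)*(a - 3*q)*(a + q)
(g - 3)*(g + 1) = g^2 - 2*g - 3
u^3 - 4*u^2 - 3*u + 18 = (u - 3)^2*(u + 2)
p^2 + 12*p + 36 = (p + 6)^2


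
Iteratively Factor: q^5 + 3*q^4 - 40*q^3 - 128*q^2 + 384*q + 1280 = (q - 4)*(q^4 + 7*q^3 - 12*q^2 - 176*q - 320) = (q - 4)*(q + 4)*(q^3 + 3*q^2 - 24*q - 80) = (q - 4)*(q + 4)^2*(q^2 - q - 20) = (q - 5)*(q - 4)*(q + 4)^2*(q + 4)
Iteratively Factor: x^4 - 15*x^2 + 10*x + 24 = (x - 2)*(x^3 + 2*x^2 - 11*x - 12) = (x - 2)*(x + 4)*(x^2 - 2*x - 3) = (x - 3)*(x - 2)*(x + 4)*(x + 1)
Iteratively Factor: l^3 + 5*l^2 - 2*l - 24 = (l + 4)*(l^2 + l - 6) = (l - 2)*(l + 4)*(l + 3)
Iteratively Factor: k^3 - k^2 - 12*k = (k + 3)*(k^2 - 4*k) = (k - 4)*(k + 3)*(k)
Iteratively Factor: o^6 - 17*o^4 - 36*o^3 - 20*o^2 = (o - 5)*(o^5 + 5*o^4 + 8*o^3 + 4*o^2) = (o - 5)*(o + 1)*(o^4 + 4*o^3 + 4*o^2) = o*(o - 5)*(o + 1)*(o^3 + 4*o^2 + 4*o) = o^2*(o - 5)*(o + 1)*(o^2 + 4*o + 4) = o^2*(o - 5)*(o + 1)*(o + 2)*(o + 2)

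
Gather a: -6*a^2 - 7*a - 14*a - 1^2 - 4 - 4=-6*a^2 - 21*a - 9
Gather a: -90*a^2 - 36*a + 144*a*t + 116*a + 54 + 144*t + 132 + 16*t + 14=-90*a^2 + a*(144*t + 80) + 160*t + 200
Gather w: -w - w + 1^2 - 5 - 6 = -2*w - 10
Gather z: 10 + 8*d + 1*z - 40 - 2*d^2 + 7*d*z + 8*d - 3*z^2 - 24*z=-2*d^2 + 16*d - 3*z^2 + z*(7*d - 23) - 30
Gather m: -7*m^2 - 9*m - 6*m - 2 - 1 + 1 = -7*m^2 - 15*m - 2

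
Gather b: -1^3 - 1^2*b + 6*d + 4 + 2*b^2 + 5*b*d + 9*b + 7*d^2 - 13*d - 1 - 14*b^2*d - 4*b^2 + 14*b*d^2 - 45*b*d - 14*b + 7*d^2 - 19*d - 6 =b^2*(-14*d - 2) + b*(14*d^2 - 40*d - 6) + 14*d^2 - 26*d - 4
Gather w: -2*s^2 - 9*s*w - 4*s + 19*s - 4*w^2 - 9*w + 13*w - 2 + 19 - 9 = -2*s^2 + 15*s - 4*w^2 + w*(4 - 9*s) + 8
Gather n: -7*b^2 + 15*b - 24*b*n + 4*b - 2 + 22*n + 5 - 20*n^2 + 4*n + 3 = -7*b^2 + 19*b - 20*n^2 + n*(26 - 24*b) + 6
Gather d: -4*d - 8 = -4*d - 8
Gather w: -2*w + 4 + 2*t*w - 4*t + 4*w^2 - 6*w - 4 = -4*t + 4*w^2 + w*(2*t - 8)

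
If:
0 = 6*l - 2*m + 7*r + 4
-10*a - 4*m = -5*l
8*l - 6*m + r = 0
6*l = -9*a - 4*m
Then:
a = 1/25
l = 1/275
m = -21/220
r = -331/550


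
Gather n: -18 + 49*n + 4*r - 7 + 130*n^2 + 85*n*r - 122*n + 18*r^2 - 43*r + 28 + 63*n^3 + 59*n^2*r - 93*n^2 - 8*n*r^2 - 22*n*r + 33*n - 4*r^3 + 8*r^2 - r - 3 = 63*n^3 + n^2*(59*r + 37) + n*(-8*r^2 + 63*r - 40) - 4*r^3 + 26*r^2 - 40*r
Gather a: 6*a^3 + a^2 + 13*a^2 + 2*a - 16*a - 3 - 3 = 6*a^3 + 14*a^2 - 14*a - 6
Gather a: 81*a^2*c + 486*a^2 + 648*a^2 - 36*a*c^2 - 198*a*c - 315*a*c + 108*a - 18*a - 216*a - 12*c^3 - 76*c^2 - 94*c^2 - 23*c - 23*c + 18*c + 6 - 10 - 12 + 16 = a^2*(81*c + 1134) + a*(-36*c^2 - 513*c - 126) - 12*c^3 - 170*c^2 - 28*c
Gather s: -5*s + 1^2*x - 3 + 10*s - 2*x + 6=5*s - x + 3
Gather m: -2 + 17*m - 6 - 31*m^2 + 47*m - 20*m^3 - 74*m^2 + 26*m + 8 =-20*m^3 - 105*m^2 + 90*m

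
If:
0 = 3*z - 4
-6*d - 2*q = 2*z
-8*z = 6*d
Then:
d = -16/9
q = 4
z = 4/3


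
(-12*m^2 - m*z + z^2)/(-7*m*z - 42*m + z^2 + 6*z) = (12*m^2 + m*z - z^2)/(7*m*z + 42*m - z^2 - 6*z)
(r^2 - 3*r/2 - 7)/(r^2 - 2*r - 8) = (r - 7/2)/(r - 4)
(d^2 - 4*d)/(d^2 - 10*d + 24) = d/(d - 6)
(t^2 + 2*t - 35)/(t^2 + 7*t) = (t - 5)/t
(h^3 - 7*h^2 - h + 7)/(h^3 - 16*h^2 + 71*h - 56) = (h + 1)/(h - 8)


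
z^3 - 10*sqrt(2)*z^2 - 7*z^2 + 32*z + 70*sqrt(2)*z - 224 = (z - 7)*(z - 8*sqrt(2))*(z - 2*sqrt(2))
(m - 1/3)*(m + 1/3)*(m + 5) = m^3 + 5*m^2 - m/9 - 5/9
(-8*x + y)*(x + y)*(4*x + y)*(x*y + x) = -32*x^4*y - 32*x^4 - 36*x^3*y^2 - 36*x^3*y - 3*x^2*y^3 - 3*x^2*y^2 + x*y^4 + x*y^3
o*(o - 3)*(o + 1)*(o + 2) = o^4 - 7*o^2 - 6*o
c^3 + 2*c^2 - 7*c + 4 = (c - 1)^2*(c + 4)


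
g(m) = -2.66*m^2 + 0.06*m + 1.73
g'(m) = 0.06 - 5.32*m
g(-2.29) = -12.36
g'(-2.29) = 12.24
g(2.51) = -14.88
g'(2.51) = -13.29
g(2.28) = -11.96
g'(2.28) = -12.07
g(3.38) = -28.46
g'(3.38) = -17.92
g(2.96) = -21.40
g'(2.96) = -15.69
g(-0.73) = 0.27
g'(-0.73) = 3.94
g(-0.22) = 1.59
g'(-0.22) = 1.23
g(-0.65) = 0.57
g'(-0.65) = 3.52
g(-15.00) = -597.67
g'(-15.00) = 79.86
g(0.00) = 1.73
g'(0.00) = 0.06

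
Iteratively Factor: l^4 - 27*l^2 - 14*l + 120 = (l + 3)*(l^3 - 3*l^2 - 18*l + 40) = (l - 2)*(l + 3)*(l^2 - l - 20) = (l - 2)*(l + 3)*(l + 4)*(l - 5)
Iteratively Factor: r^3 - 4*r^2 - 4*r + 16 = (r - 4)*(r^2 - 4) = (r - 4)*(r + 2)*(r - 2)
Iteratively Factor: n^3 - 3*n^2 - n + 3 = (n - 3)*(n^2 - 1) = (n - 3)*(n - 1)*(n + 1)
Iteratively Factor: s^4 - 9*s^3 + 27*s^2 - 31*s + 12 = (s - 4)*(s^3 - 5*s^2 + 7*s - 3) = (s - 4)*(s - 1)*(s^2 - 4*s + 3) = (s - 4)*(s - 1)^2*(s - 3)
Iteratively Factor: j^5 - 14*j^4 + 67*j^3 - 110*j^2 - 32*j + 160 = (j - 5)*(j^4 - 9*j^3 + 22*j^2 - 32) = (j - 5)*(j - 4)*(j^3 - 5*j^2 + 2*j + 8) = (j - 5)*(j - 4)*(j - 2)*(j^2 - 3*j - 4) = (j - 5)*(j - 4)^2*(j - 2)*(j + 1)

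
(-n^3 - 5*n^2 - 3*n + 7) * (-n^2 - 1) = n^5 + 5*n^4 + 4*n^3 - 2*n^2 + 3*n - 7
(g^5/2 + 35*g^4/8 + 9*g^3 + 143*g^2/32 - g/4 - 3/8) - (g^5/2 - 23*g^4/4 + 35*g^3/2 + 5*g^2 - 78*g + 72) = 81*g^4/8 - 17*g^3/2 - 17*g^2/32 + 311*g/4 - 579/8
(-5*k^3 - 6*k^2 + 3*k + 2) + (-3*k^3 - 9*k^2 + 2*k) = -8*k^3 - 15*k^2 + 5*k + 2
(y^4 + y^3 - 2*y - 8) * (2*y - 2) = 2*y^5 - 2*y^3 - 4*y^2 - 12*y + 16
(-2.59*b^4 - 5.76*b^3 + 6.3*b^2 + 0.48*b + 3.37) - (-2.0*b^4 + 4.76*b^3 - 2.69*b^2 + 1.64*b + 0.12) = -0.59*b^4 - 10.52*b^3 + 8.99*b^2 - 1.16*b + 3.25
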